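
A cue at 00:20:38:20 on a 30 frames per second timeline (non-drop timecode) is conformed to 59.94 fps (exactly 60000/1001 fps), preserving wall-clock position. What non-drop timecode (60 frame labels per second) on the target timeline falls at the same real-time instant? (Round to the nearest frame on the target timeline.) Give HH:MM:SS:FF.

Source frame index: (0×3600 + 20×60 + 38) × 30 + 20 = 37160.
Real time: 37160 / (30) = 3716/3 s.
Target frame: (3716/3) × (60000/1001) = 74320000/1001 ≈ 74245.754 → 74246.
At 60 labels/s: frame 74246 → 00:20:37:26.

00:20:37:26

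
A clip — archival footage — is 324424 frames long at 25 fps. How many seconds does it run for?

Running time = 324424 / (25) = 12976.96 s.

12976.96 seconds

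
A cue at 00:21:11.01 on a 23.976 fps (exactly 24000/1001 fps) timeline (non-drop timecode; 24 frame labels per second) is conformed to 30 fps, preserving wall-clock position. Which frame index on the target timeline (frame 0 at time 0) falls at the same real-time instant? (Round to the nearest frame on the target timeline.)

Source frame index: (0×3600 + 21×60 + 11) × 24 + 1 = 30505.
Real time: 30505 / (24000/1001) = 6107101/4800 s.
Target frame: (6107101/4800) × (30) = 6107101/160 ≈ 38169.381 → 38169.

frame 38169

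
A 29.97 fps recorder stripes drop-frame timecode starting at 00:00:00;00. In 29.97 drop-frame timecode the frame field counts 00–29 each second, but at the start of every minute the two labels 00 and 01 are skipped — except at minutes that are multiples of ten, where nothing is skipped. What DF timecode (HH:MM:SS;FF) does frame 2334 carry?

00:01:17;26

Each 10-minute DF block holds 10 × 60 × 30 − 9 × 2 = 17982 frames. 2334 ÷ 17982 → 0 full blocks, remainder 2334.
Within the partial block the first minute is 1800 frames and each further minute 1798, so 1 further minute boundary passed. Total skipped labels = 18 × 0 + 2 × 1 = 2.
Non-drop label index = 2334 + 2 = 2336; at 30 labels/s that is 00:01:17:26, i.e. DF 00:01:17;26.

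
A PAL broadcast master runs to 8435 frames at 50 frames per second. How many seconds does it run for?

168.7 seconds

Running time = 8435 / (50) = 168.7 s.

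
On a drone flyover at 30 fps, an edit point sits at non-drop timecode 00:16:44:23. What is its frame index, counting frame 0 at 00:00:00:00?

Total seconds to the label: (0 × 3600 + 16 × 60 + 44) = 1004.
Frame index = 1004 × 30 + 23 = 30143.

frame 30143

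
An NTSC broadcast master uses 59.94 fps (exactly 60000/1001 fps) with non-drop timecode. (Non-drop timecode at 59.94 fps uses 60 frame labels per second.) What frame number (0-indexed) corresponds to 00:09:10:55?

Total seconds to the label: (0 × 3600 + 9 × 60 + 10) = 550.
Frame index = 550 × 60 + 55 = 33055.

frame 33055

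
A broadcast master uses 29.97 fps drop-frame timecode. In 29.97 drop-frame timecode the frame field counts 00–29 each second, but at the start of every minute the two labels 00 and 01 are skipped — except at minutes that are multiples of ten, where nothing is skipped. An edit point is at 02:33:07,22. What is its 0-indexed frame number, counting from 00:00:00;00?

275356

Complete 10-minute blocks: 15, each 17982 frames → 269730.
Remaining 3 whole minutes in the current block: 1800 + 2 × 1798 = 5396 frames.
Within the current minute: 7 × 30 + 22 − 2 = 230 (labels ;00/;01 skipped at this minute). Total = 269730 + 5396 + 230 = 275356.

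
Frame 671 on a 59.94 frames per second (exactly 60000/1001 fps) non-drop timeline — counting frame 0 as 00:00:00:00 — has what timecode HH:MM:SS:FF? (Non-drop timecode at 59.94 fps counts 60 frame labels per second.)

671 ÷ 60 = 11 full seconds, remainder 11 frames.
11 s = 0 h 0 min 11 s.
Timecode: 00:00:11:11.

00:00:11:11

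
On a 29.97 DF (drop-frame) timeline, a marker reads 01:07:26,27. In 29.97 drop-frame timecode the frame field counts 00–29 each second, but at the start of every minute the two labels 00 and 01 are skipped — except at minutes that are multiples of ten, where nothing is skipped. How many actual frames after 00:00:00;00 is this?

Complete 10-minute blocks: 6, each 17982 frames → 107892.
Remaining 7 whole minutes in the current block: 1800 + 6 × 1798 = 12588 frames.
Within the current minute: 26 × 30 + 27 − 2 = 805 (labels ;00/;01 skipped at this minute). Total = 107892 + 12588 + 805 = 121285.

121285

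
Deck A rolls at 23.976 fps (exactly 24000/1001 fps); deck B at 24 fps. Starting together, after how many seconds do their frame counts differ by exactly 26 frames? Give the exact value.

The gap grows by |24 − 24000/1001| = 24/1001 frames per second.
Time for a 26-frame gap: 26 ÷ (24/1001) = 13013/12 s.

13013/12 seconds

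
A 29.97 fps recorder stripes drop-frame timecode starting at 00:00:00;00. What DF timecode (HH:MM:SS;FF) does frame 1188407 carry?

11:00:53;05

Ten DF minutes hold 17982 frames, so frame 1188407 lies in block 66 (frames 1186812–1204793) with 1595 frames into that block.
The block's first minute is 1800 frames and the rest 1798 each; 1595 frames reaches minute 0, so 66 × 18 + 0 × 2 = 1188 labels have been skipped so far.
Adding those back, label number 1188407 + 1188 = 1189595 at 30 labels/s is 39653 s + 5 f = 11 h 0 min 53 s frame 5, i.e. 11:00:53;05.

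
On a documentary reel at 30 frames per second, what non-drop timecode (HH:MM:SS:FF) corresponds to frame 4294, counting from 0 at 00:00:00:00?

4294 ÷ 30 = 143 full seconds, remainder 4 frames.
143 s = 0 h 2 min 23 s.
Timecode: 00:02:23:04.

00:02:23:04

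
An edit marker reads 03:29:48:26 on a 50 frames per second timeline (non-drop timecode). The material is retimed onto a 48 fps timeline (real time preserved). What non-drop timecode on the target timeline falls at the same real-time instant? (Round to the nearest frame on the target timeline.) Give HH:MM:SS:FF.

03:29:48:25

Source frame index: (3×3600 + 29×60 + 48) × 50 + 26 = 629426.
Real time: 629426 / (50) = 314713/25 s.
Target frame: (314713/25) × (48) = 15106224/25 ≈ 604248.960 → 604249.
At 48 labels/s: frame 604249 → 03:29:48:25.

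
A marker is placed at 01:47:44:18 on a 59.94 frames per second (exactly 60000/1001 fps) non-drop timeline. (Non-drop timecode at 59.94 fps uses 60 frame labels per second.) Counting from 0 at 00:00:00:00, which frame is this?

Total seconds to the label: (1 × 3600 + 47 × 60 + 44) = 6464.
Frame index = 6464 × 60 + 18 = 387858.

frame 387858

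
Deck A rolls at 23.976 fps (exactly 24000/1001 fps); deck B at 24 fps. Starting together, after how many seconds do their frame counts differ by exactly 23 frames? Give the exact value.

The gap grows by |24 − 24000/1001| = 24/1001 frames per second.
Time for a 23-frame gap: 23 ÷ (24/1001) = 23023/24 s.

23023/24 seconds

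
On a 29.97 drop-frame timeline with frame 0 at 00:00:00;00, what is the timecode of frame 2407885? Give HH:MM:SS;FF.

22:19:03;07

Each 10-minute DF block holds 10 × 60 × 30 − 9 × 2 = 17982 frames. 2407885 ÷ 17982 → 133 full blocks, remainder 16279.
Within the partial block the first minute is 1800 frames and each further minute 1798, so 9 further minute boundaries passed. Total skipped labels = 18 × 133 + 2 × 9 = 2412.
Non-drop label index = 2407885 + 2412 = 2410297; at 30 labels/s that is 22:19:03:07, i.e. DF 22:19:03;07.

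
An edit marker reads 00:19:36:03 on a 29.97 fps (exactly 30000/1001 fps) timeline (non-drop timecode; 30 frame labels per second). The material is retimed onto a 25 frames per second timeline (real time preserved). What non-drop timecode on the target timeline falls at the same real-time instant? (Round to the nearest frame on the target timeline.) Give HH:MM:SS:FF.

Source frame index: (0×3600 + 19×60 + 36) × 30 + 3 = 35283.
Real time: 35283 / (30000/1001) = 11772761/10000 s.
Target frame: (11772761/10000) × (25) = 11772761/400 ≈ 29431.903 → 29432.
At 25 labels/s: frame 29432 → 00:19:37:07.

00:19:37:07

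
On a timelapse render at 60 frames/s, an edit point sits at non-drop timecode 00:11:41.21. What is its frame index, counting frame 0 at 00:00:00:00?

frame 42081

Total seconds to the label: (0 × 3600 + 11 × 60 + 41) = 701.
Frame index = 701 × 60 + 21 = 42081.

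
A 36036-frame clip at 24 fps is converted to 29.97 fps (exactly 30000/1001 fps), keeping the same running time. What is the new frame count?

Target frames = source frames × (target rate / source rate) = 36036 × (30000/1001)/(24) = 36036 × 1250/1001 = 45000.

45000 frames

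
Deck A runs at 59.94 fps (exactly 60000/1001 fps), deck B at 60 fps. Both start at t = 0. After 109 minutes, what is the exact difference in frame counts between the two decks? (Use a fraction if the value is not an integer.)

109 min = 6540 s.
A emits 60000/1001 × 6540 = 392400000/1001 frames; B emits 60 × 6540 = 392400.
Difference = 392400/1001 frames (≈ 392.0080); B is ahead of A.

392400/1001 frames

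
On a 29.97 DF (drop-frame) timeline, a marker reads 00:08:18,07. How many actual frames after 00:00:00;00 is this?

14931

As if non-drop at 30 labels/s: (0 × 3600 + 8 × 60 + 18) × 30 + 7 = 14947.
Minute boundaries passed: 8; those not divisible by 10: 8 − 0 = 8; dropped labels = 2 × 8 = 16.
Actual frame index = 14947 − 16 = 14931.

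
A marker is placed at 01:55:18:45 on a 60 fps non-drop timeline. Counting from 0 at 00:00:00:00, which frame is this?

frame 415125

Total seconds to the label: (1 × 3600 + 55 × 60 + 18) = 6918.
Frame index = 6918 × 60 + 45 = 415125.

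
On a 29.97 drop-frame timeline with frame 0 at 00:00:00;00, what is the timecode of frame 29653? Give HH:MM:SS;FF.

00:16:29;13

Each 10-minute DF block holds 10 × 60 × 30 − 9 × 2 = 17982 frames. 29653 ÷ 17982 → 1 full block, remainder 11671.
Within the partial block the first minute is 1800 frames and each further minute 1798, so 6 further minute boundaries passed. Total skipped labels = 18 × 1 + 2 × 6 = 30.
Non-drop label index = 29653 + 30 = 29683; at 30 labels/s that is 00:16:29:13, i.e. DF 00:16:29;13.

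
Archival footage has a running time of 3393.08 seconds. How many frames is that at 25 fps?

Frames = 3393.08 × 25 = 84827.

84827 frames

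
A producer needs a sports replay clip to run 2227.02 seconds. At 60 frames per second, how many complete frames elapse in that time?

Frames = 2227.02 × 60 = 668106/5 ≈ 133621.2000.
Complete frames: 133621.

133621 frames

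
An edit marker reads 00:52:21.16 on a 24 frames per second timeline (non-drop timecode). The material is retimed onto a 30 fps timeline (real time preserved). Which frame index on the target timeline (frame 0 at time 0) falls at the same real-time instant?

Source frame index: (0×3600 + 52×60 + 21) × 24 + 16 = 75400.
Real time: 75400 / (24) = 9425/3 s.
Target frame: (9425/3) × (30) = 94250.

frame 94250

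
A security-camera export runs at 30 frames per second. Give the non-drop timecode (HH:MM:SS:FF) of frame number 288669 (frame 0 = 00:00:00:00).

02:40:22:09

288669 ÷ 30 = 9622 full seconds, remainder 9 frames.
9622 s = 2 h 40 min 22 s.
Timecode: 02:40:22:09.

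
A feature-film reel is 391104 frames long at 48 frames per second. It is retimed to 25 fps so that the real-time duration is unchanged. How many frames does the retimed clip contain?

203700 frames

Target frames = source frames × (target rate / source rate) = 391104 × (25)/(48) = 391104 × 25/48 = 203700.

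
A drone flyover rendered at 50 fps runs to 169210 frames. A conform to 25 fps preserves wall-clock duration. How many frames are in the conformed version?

84605 frames

Frames at target rate = 169210 × (25) / (50) = 84605.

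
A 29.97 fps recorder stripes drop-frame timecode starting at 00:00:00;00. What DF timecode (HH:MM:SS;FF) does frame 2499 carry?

00:01:23;11

Ten DF minutes hold 17982 frames, so frame 2499 lies in block 0 (frames 0–17981) with 2499 frames into that block.
The block's first minute is 1800 frames and the rest 1798 each; 2499 frames reaches minute 1, so 0 × 18 + 1 × 2 = 2 labels have been skipped so far.
Adding those back, label number 2499 + 2 = 2501 at 30 labels/s is 83 s + 11 f = 0 h 1 min 23 s frame 11, i.e. 00:01:23;11.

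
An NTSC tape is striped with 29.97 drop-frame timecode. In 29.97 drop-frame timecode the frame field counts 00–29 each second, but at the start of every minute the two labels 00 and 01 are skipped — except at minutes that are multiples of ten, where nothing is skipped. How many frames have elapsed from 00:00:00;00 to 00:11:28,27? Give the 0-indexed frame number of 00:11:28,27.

20647

Complete 10-minute blocks: 1, each 17982 frames → 17982.
Remaining 1 whole minute in the current block: 1800 + 0 × 1798 = 1800 frames.
Within the current minute: 28 × 30 + 27 − 2 = 865 (labels ;00/;01 skipped at this minute). Total = 17982 + 1800 + 865 = 20647.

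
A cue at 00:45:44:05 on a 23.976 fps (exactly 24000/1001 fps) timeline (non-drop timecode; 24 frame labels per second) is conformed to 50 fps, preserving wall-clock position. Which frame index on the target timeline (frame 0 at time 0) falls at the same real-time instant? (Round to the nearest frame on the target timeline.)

Source frame index: (0×3600 + 45×60 + 44) × 24 + 5 = 65861.
Real time: 65861 / (24000/1001) = 65926861/24000 s.
Target frame: (65926861/24000) × (50) = 65926861/480 ≈ 137347.627 → 137348.

frame 137348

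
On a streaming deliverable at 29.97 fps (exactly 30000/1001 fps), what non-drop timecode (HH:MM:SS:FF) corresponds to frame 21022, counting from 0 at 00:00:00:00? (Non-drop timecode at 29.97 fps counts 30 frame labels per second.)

00:11:40:22

21022 ÷ 30 = 700 full seconds, remainder 22 frames.
700 s = 0 h 11 min 40 s.
Timecode: 00:11:40:22.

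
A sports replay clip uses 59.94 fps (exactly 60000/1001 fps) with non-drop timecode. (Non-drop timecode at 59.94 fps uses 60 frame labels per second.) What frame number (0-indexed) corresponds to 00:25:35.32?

Total seconds to the label: (0 × 3600 + 25 × 60 + 35) = 1535.
Frame index = 1535 × 60 + 32 = 92132.

frame 92132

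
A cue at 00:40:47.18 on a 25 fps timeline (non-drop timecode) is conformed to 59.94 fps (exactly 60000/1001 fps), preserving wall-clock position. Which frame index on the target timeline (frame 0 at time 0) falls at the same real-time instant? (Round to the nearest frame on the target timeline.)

frame 146716

Source frame index: (0×3600 + 40×60 + 47) × 25 + 18 = 61193.
Real time: 61193 / (25) = 61193/25 s.
Target frame: (61193/25) × (60000/1001) = 13351200/91 ≈ 146716.484 → 146716.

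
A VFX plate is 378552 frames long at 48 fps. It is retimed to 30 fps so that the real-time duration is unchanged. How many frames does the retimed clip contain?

236595 frames

Target frames = source frames × (target rate / source rate) = 378552 × (30)/(48) = 378552 × 5/8 = 236595.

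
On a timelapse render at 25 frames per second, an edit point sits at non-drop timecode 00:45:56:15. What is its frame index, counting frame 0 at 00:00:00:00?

Total seconds to the label: (0 × 3600 + 45 × 60 + 56) = 2756.
Frame index = 2756 × 25 + 15 = 68915.

68915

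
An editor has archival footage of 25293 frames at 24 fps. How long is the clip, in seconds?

Running time = 25293 / (24) = 1053.875 s.

1053.875 seconds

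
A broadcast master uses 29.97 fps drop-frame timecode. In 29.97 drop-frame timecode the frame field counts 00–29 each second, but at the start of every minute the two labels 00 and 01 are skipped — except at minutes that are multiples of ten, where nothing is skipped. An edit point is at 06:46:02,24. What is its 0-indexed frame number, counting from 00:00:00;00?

Complete 10-minute blocks: 40, each 17982 frames → 719280.
Remaining 6 whole minutes in the current block: 1800 + 5 × 1798 = 10790 frames.
Within the current minute: 2 × 30 + 24 − 2 = 82 (labels ;00/;01 skipped at this minute). Total = 719280 + 10790 + 82 = 730152.

730152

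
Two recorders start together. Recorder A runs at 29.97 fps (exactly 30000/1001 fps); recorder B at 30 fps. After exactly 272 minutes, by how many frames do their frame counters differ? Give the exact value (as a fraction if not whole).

272 min = 16320 s.
A emits 30000/1001 × 16320 = 489600000/1001 frames; B emits 30 × 16320 = 489600.
Difference = 489600/1001 frames (≈ 489.1109); B is ahead of A.

489600/1001 frames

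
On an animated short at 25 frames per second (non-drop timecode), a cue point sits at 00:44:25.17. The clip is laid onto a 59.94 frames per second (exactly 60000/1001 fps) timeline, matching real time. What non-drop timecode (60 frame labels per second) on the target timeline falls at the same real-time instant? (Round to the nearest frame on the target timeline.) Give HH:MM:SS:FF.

00:44:23:01

Source frame index: (0×3600 + 44×60 + 25) × 25 + 17 = 66642.
Real time: 66642 / (25) = 66642/25 s.
Target frame: (66642/25) × (60000/1001) = 159940800/1001 ≈ 159781.019 → 159781.
At 60 labels/s: frame 159781 → 00:44:23:01.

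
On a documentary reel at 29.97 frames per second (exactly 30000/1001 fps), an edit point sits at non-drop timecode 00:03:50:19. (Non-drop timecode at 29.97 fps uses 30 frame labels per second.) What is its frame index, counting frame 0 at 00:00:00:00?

Total seconds to the label: (0 × 3600 + 3 × 60 + 50) = 230.
Frame index = 230 × 30 + 19 = 6919.

6919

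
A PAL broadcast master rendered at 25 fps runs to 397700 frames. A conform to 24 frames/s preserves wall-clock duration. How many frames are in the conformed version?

Target frames = source frames × (target rate / source rate) = 397700 × (24)/(25) = 397700 × 24/25 = 381792.

381792 frames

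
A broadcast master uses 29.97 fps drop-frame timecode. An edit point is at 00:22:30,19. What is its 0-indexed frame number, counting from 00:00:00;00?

Complete 10-minute blocks: 2, each 17982 frames → 35964.
Remaining 2 whole minutes in the current block: 1800 + 1 × 1798 = 3598 frames.
Within the current minute: 30 × 30 + 19 − 2 = 917 (labels ;00/;01 skipped at this minute). Total = 35964 + 3598 + 917 = 40479.

40479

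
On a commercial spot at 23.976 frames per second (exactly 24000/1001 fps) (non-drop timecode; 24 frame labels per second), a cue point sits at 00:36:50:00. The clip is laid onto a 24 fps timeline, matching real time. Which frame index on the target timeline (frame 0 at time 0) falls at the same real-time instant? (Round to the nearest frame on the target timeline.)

frame 53093

Source frame index: (0×3600 + 36×60 + 50) × 24 + 0 = 53040.
Real time: 53040 / (24000/1001) = 221221/100 s.
Target frame: (221221/100) × (24) = 1327326/25 ≈ 53093.040 → 53093.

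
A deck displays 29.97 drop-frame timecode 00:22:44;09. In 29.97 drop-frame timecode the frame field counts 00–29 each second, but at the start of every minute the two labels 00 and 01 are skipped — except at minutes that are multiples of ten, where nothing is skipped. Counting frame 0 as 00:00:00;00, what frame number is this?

Complete 10-minute blocks: 2, each 17982 frames → 35964.
Remaining 2 whole minutes in the current block: 1800 + 1 × 1798 = 3598 frames.
Within the current minute: 44 × 30 + 9 − 2 = 1327 (labels ;00/;01 skipped at this minute). Total = 35964 + 3598 + 1327 = 40889.

40889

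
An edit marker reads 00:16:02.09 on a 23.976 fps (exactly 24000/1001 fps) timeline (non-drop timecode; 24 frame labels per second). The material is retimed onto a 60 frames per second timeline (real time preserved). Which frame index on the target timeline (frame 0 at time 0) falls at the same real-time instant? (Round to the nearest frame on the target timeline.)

Source frame index: (0×3600 + 16×60 + 2) × 24 + 9 = 23097.
Real time: 23097 / (24000/1001) = 7706699/8000 s.
Target frame: (7706699/8000) × (60) = 23120097/400 ≈ 57800.243 → 57800.

frame 57800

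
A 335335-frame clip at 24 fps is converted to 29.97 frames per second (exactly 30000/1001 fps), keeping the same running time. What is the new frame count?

Target frames = source frames × (target rate / source rate) = 335335 × (30000/1001)/(24) = 335335 × 1250/1001 = 418750.

418750 frames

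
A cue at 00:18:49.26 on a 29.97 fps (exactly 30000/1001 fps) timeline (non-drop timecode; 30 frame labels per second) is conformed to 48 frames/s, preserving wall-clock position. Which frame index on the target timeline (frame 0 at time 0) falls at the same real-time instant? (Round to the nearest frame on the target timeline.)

Source frame index: (0×3600 + 18×60 + 49) × 30 + 26 = 33896.
Real time: 33896 / (30000/1001) = 4241237/3750 s.
Target frame: (4241237/3750) × (48) = 33929896/625 ≈ 54287.834 → 54288.

frame 54288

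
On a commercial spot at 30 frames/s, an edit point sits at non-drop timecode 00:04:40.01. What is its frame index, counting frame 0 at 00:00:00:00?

Total seconds to the label: (0 × 3600 + 4 × 60 + 40) = 280.
Frame index = 280 × 30 + 1 = 8401.

8401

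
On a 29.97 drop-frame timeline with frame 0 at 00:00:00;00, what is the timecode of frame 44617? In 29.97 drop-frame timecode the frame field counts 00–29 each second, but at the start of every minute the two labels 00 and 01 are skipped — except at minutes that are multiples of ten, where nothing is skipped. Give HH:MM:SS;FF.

Ten DF minutes hold 17982 frames, so frame 44617 lies in block 2 (frames 35964–53945) with 8653 frames into that block.
The block's first minute is 1800 frames and the rest 1798 each; 8653 frames reaches minute 4, so 2 × 18 + 4 × 2 = 44 labels have been skipped so far.
Adding those back, label number 44617 + 44 = 44661 at 30 labels/s is 1488 s + 21 f = 0 h 24 min 48 s frame 21, i.e. 00:24:48;21.

00:24:48;21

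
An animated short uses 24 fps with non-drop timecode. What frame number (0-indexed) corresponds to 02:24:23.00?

Total seconds to the label: (2 × 3600 + 24 × 60 + 23) = 8663.
Frame index = 8663 × 24 + 0 = 207912.

frame 207912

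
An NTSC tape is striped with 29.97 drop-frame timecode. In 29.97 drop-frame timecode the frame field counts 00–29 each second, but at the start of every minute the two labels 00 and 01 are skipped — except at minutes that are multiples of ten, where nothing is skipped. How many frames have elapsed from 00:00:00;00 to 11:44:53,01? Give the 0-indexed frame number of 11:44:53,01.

1267523

Complete 10-minute blocks: 70, each 17982 frames → 1258740.
Remaining 4 whole minutes in the current block: 1800 + 3 × 1798 = 7194 frames.
Within the current minute: 53 × 30 + 1 − 2 = 1589 (labels ;00/;01 skipped at this minute). Total = 1258740 + 7194 + 1589 = 1267523.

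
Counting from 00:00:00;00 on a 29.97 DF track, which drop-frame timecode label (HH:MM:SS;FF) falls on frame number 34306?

Ten DF minutes hold 17982 frames, so frame 34306 lies in block 1 (frames 17982–35963) with 16324 frames into that block.
The block's first minute is 1800 frames and the rest 1798 each; 16324 frames reaches minute 9, so 1 × 18 + 9 × 2 = 36 labels have been skipped so far.
Adding those back, label number 34306 + 36 = 34342 at 30 labels/s is 1144 s + 22 f = 0 h 19 min 4 s frame 22, i.e. 00:19:04;22.

00:19:04;22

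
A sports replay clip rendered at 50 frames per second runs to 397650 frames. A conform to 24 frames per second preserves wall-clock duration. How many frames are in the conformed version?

190872 frames

Target frames = source frames × (target rate / source rate) = 397650 × (24)/(50) = 397650 × 12/25 = 190872.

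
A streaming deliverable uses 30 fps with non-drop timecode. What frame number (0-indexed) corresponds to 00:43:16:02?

77882

Total seconds to the label: (0 × 3600 + 43 × 60 + 16) = 2596.
Frame index = 2596 × 30 + 2 = 77882.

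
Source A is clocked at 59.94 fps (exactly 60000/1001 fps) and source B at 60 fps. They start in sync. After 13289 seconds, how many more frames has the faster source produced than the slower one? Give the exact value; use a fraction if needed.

A emits 60000/1001 × 13289 = 797340000/1001 frames; B emits 60 × 13289 = 797340.
Difference = 797340/1001 frames (≈ 796.5435); B is ahead of A.

797340/1001 frames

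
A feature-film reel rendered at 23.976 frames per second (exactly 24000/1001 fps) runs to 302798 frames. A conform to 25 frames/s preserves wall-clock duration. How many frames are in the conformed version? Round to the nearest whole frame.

315730 frames

Frames at target rate = 302798 × (25) / (24000/1001) = 151550399/480 ≈ 315729.998.
Nearest whole frame: 315730.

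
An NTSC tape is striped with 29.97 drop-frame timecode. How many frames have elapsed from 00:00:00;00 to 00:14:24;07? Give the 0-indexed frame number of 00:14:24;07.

25901

As if non-drop at 30 labels/s: (0 × 3600 + 14 × 60 + 24) × 30 + 7 = 25927.
Minute boundaries passed: 14; those not divisible by 10: 14 − 1 = 13; dropped labels = 2 × 13 = 26.
Actual frame index = 25927 − 26 = 25901.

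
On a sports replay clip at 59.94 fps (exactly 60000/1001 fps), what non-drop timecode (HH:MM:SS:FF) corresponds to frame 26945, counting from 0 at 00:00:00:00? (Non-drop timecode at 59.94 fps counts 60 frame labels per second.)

00:07:29:05

26945 ÷ 60 = 449 full seconds, remainder 5 frames.
449 s = 0 h 7 min 29 s.
Timecode: 00:07:29:05.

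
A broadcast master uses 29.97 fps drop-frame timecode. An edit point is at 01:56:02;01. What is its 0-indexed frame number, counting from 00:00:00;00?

As if non-drop at 30 labels/s: (1 × 3600 + 56 × 60 + 2) × 30 + 1 = 208861.
Minute boundaries passed: 116; those not divisible by 10: 116 − 11 = 105; dropped labels = 2 × 105 = 210.
Actual frame index = 208861 − 210 = 208651.

208651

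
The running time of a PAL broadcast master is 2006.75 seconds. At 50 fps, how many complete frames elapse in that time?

100337 frames

Frames = 2006.75 × 50 = 200675/2 ≈ 100337.5000.
Complete frames: 100337.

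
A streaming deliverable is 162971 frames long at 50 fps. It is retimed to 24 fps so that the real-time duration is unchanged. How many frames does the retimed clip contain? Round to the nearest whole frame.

Frames at target rate = 162971 × (24) / (50) = 1955652/25 ≈ 78226.080.
Nearest whole frame: 78226.

78226 frames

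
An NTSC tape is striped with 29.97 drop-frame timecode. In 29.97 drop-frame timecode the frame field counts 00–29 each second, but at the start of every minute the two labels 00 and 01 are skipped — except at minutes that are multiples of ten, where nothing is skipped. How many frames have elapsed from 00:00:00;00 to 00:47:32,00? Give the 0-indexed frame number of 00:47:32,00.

Complete 10-minute blocks: 4, each 17982 frames → 71928.
Remaining 7 whole minutes in the current block: 1800 + 6 × 1798 = 12588 frames.
Within the current minute: 32 × 30 + 0 − 2 = 958 (labels ;00/;01 skipped at this minute). Total = 71928 + 12588 + 958 = 85474.

85474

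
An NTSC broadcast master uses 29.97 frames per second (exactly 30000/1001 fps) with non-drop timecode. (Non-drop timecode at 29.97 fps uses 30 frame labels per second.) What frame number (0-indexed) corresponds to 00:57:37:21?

Total seconds to the label: (0 × 3600 + 57 × 60 + 37) = 3457.
Frame index = 3457 × 30 + 21 = 103731.

103731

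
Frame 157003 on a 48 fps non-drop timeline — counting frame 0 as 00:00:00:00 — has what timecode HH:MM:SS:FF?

00:54:30:43

157003 ÷ 48 = 3270 full seconds, remainder 43 frames.
3270 s = 0 h 54 min 30 s.
Timecode: 00:54:30:43.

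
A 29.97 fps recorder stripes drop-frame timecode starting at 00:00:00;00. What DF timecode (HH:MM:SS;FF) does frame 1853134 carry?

Ten DF minutes hold 17982 frames, so frame 1853134 lies in block 103 (frames 1852146–1870127) with 988 frames into that block.
The block's first minute is 1800 frames and the rest 1798 each; 988 frames reaches minute 0, so 103 × 18 + 0 × 2 = 1854 labels have been skipped so far.
Adding those back, label number 1853134 + 1854 = 1854988 at 30 labels/s is 61832 s + 28 f = 17 h 10 min 32 s frame 28, i.e. 17:10:32;28.

17:10:32;28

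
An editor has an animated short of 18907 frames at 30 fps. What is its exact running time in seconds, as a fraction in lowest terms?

18907/30 seconds

Running time = 18907 ÷ (30) = 18907 × 1/30 = 18907/30 s.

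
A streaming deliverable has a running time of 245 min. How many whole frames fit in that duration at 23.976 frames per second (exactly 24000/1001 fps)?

245 min = 14700 s.
Frames = 14700 × 24000/1001 = 50400000/143 ≈ 352447.5524.
Complete frames: 352447.

352447 frames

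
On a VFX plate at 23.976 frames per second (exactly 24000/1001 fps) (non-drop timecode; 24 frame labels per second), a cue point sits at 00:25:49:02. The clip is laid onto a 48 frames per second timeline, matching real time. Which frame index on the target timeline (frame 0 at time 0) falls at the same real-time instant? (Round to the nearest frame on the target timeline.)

Source frame index: (0×3600 + 25×60 + 49) × 24 + 2 = 37178.
Real time: 37178 / (24000/1001) = 18607589/12000 s.
Target frame: (18607589/12000) × (48) = 18607589/250 ≈ 74430.356 → 74430.

frame 74430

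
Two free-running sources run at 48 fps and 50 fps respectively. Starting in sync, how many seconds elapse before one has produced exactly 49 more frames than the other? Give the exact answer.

24.5 seconds

The gap grows by |50 − 48| = 2 frames per second.
Time for a 49-frame gap: 49 ÷ (2) = 24.5 s.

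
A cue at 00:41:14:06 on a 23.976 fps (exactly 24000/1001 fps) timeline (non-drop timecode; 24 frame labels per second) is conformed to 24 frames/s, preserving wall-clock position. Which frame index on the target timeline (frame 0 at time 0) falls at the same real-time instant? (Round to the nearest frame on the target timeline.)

frame 59441

Source frame index: (0×3600 + 41×60 + 14) × 24 + 6 = 59382.
Real time: 59382 / (24000/1001) = 9906897/4000 s.
Target frame: (9906897/4000) × (24) = 29720691/500 ≈ 59441.382 → 59441.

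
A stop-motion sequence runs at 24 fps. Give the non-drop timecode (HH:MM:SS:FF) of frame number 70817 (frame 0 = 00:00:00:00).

00:49:10:17

70817 ÷ 24 = 2950 full seconds, remainder 17 frames.
2950 s = 0 h 49 min 10 s.
Timecode: 00:49:10:17.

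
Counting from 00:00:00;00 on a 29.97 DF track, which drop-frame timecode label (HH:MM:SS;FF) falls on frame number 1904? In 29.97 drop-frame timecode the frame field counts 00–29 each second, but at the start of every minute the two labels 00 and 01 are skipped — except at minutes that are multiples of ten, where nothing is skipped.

00:01:03;16

Ten DF minutes hold 17982 frames, so frame 1904 lies in block 0 (frames 0–17981) with 1904 frames into that block.
The block's first minute is 1800 frames and the rest 1798 each; 1904 frames reaches minute 1, so 0 × 18 + 1 × 2 = 2 labels have been skipped so far.
Adding those back, label number 1904 + 2 = 1906 at 30 labels/s is 63 s + 16 f = 0 h 1 min 3 s frame 16, i.e. 00:01:03;16.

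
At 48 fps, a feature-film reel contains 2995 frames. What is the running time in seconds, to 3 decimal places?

Running time = 2995 × 1/48 = 2995/48 s ≈ 62.396 s.

62.396 seconds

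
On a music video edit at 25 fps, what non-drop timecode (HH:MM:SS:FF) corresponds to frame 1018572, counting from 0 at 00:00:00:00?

11:19:02:22

1018572 ÷ 25 = 40742 full seconds, remainder 22 frames.
40742 s = 11 h 19 min 2 s.
Timecode: 11:19:02:22.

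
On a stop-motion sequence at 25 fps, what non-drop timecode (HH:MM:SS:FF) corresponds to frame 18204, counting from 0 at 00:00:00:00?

18204 ÷ 25 = 728 full seconds, remainder 4 frames.
728 s = 0 h 12 min 8 s.
Timecode: 00:12:08:04.

00:12:08:04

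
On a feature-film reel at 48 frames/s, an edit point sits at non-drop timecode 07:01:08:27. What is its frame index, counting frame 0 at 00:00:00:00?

Total seconds to the label: (7 × 3600 + 1 × 60 + 8) = 25268.
Frame index = 25268 × 48 + 27 = 1212891.

frame 1212891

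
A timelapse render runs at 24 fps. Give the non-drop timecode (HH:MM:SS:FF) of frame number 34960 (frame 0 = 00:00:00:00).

00:24:16:16

34960 ÷ 24 = 1456 full seconds, remainder 16 frames.
1456 s = 0 h 24 min 16 s.
Timecode: 00:24:16:16.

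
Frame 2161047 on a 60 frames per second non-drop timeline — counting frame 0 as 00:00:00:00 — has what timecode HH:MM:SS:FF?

2161047 ÷ 60 = 36017 full seconds, remainder 27 frames.
36017 s = 10 h 0 min 17 s.
Timecode: 10:00:17:27.

10:00:17:27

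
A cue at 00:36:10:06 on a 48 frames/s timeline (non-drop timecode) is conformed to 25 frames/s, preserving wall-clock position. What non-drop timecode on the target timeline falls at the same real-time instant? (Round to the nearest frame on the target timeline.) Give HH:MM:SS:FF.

00:36:10:03

Source frame index: (0×3600 + 36×60 + 10) × 48 + 6 = 104166.
Real time: 104166 / (48) = 17361/8 s.
Target frame: (17361/8) × (25) = 434025/8 ≈ 54253.125 → 54253.
At 25 labels/s: frame 54253 → 00:36:10:03.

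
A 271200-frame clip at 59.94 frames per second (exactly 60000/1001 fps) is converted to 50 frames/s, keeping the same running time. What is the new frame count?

226226 frames

Target frames = source frames × (target rate / source rate) = 271200 × (50)/(60000/1001) = 271200 × 1001/1200 = 226226.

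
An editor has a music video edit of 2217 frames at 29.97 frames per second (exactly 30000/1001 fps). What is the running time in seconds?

Running time = 2217 / (30000/1001) = 73.9739 s.

73.9739 seconds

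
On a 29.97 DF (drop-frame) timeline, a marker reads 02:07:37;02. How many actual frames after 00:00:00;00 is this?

As if non-drop at 30 labels/s: (2 × 3600 + 7 × 60 + 37) × 30 + 2 = 229712.
Minute boundaries passed: 127; those not divisible by 10: 127 − 12 = 115; dropped labels = 2 × 115 = 230.
Actual frame index = 229712 − 230 = 229482.

229482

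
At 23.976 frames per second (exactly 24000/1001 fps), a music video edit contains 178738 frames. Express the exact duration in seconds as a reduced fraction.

89458369/12000 seconds

Running time = 178738 ÷ (24000/1001) = 178738 × 1001/24000 = 89458369/12000 s.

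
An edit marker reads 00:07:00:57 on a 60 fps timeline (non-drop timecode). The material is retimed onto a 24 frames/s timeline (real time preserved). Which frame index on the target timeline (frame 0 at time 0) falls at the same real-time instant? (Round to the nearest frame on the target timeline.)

frame 10103

Source frame index: (0×3600 + 7×60 + 0) × 60 + 57 = 25257.
Real time: 25257 / (60) = 8419/20 s.
Target frame: (8419/20) × (24) = 50514/5 ≈ 10102.800 → 10103.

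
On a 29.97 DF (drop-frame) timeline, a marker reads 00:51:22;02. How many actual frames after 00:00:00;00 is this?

92370

As if non-drop at 30 labels/s: (0 × 3600 + 51 × 60 + 22) × 30 + 2 = 92462.
Minute boundaries passed: 51; those not divisible by 10: 51 − 5 = 46; dropped labels = 2 × 46 = 92.
Actual frame index = 92462 − 92 = 92370.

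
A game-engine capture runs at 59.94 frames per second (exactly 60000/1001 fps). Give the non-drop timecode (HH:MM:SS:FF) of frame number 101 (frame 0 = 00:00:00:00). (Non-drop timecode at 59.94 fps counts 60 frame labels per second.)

101 ÷ 60 = 1 full seconds, remainder 41 frames.
1 s = 0 h 0 min 1 s.
Timecode: 00:00:01:41.

00:00:01:41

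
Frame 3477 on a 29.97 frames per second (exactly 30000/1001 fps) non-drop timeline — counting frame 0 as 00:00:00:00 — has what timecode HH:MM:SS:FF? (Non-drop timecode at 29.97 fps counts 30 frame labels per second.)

3477 ÷ 30 = 115 full seconds, remainder 27 frames.
115 s = 0 h 1 min 55 s.
Timecode: 00:01:55:27.

00:01:55:27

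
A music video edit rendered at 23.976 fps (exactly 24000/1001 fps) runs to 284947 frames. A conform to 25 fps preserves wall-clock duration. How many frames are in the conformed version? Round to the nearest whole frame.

Frames at target rate = 284947 × (25) / (24000/1001) = 285231947/960 ≈ 297116.611.
Nearest whole frame: 297117.

297117 frames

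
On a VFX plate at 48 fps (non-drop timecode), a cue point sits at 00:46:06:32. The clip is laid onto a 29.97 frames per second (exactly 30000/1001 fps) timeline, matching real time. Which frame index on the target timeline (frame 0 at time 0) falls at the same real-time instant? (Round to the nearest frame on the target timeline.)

frame 82917

Source frame index: (0×3600 + 46×60 + 6) × 48 + 32 = 132800.
Real time: 132800 / (48) = 8300/3 s.
Target frame: (8300/3) × (30000/1001) = 83000000/1001 ≈ 82917.083 → 82917.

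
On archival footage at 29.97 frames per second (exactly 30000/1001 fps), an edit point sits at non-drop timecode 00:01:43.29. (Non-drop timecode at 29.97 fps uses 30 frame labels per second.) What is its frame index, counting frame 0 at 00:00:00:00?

Total seconds to the label: (0 × 3600 + 1 × 60 + 43) = 103.
Frame index = 103 × 30 + 29 = 3119.

3119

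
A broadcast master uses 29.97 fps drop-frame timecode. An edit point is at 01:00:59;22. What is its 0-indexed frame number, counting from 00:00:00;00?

Complete 10-minute blocks: 6, each 17982 frames → 107892.
Remaining 0 whole minutes in the current block: 0 frames.
Within the current minute: 59 × 30 + 22 = 1792. Total = 107892 + 0 + 1792 = 109684.

109684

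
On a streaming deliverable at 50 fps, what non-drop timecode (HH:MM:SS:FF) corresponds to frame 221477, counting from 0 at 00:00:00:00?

221477 ÷ 50 = 4429 full seconds, remainder 27 frames.
4429 s = 1 h 13 min 49 s.
Timecode: 01:13:49:27.

01:13:49:27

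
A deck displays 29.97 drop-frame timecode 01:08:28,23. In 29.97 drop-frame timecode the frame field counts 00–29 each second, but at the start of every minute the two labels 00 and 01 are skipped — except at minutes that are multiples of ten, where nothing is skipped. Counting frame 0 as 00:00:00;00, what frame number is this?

123139

As if non-drop at 30 labels/s: (1 × 3600 + 8 × 60 + 28) × 30 + 23 = 123263.
Minute boundaries passed: 68; those not divisible by 10: 68 − 6 = 62; dropped labels = 2 × 62 = 124.
Actual frame index = 123263 − 124 = 123139.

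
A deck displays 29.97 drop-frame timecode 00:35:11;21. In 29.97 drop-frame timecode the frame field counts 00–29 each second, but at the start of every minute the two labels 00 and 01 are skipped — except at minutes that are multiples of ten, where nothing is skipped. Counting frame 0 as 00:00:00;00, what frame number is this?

63287

Complete 10-minute blocks: 3, each 17982 frames → 53946.
Remaining 5 whole minutes in the current block: 1800 + 4 × 1798 = 8992 frames.
Within the current minute: 11 × 30 + 21 − 2 = 349 (labels ;00/;01 skipped at this minute). Total = 53946 + 8992 + 349 = 63287.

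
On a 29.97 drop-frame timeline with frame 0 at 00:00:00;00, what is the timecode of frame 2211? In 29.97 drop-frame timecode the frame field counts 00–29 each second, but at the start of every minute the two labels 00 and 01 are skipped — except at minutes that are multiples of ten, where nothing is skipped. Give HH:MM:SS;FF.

00:01:13;23

Ten DF minutes hold 17982 frames, so frame 2211 lies in block 0 (frames 0–17981) with 2211 frames into that block.
The block's first minute is 1800 frames and the rest 1798 each; 2211 frames reaches minute 1, so 0 × 18 + 1 × 2 = 2 labels have been skipped so far.
Adding those back, label number 2211 + 2 = 2213 at 30 labels/s is 73 s + 23 f = 0 h 1 min 13 s frame 23, i.e. 00:01:13;23.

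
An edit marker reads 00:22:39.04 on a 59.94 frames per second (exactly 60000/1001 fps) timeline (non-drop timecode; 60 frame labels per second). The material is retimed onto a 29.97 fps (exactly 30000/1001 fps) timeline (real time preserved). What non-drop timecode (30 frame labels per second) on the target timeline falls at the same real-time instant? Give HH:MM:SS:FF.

Source frame index: (0×3600 + 22×60 + 39) × 60 + 4 = 81544.
Real time: 81544 / (60000/1001) = 10203193/7500 s.
Target frame: (10203193/7500) × (30000/1001) = 40772.
At 30 labels/s: frame 40772 → 00:22:39:02.

00:22:39:02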